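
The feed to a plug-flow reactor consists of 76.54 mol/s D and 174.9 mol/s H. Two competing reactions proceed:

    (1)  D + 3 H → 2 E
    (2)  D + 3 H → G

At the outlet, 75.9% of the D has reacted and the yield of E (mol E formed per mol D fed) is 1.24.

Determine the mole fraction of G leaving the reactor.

Yield of E: 2ξ₁ / 76.54 = 1.24 → ξ₁ = 47.45 mol/s.
Conversion of D: 1ξ₁ + 1ξ₂ = 0.759 × 76.54 = 58.09 → ξ₂ = 10.64 mol/s.
Outlet amounts (n = n₀ + Σ ν·ξ):
  D: 76.54 − 1(47.45) − 1(10.64) = 18.45
  H: 174.9 − 3(47.45) − 3(10.64) = 0.6184
  E: 0 + 2(47.45) = 94.91
  G: 0 + 1(10.64) = 10.64
Total out = 124.6 mol/s; y_G = 10.64 / 124.6 = 0.08538.

0.0854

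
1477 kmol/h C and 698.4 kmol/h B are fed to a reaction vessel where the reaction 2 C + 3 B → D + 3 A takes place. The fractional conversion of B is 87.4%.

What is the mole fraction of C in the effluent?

0.543

B reacted = 0.874 × 698.4 = 610.4 kmol/h; ν_B = −3, so ξ = 610.4/3 = 203.5 kmol/h.
Outlet amounts (n = n₀ + ν ξ):
  C: 1477 − 2(203.5) = 1070
  B: 698.4 − 3(203.5) = 88
  D: 0 + 1(203.5) = 203.5
  A: 0 + 3(203.5) = 610.4
Total out = 1972 kmol/h; y_C = 1070 / 1972 = 0.5426.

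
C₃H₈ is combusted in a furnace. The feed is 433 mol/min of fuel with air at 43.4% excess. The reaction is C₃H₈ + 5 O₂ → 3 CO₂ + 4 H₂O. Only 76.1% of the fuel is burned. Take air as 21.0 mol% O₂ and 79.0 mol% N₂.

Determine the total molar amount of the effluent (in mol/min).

Stoichiometric O₂ = 5 × 433 = 2165 mol/min; O₂ fed = 2165 × 1.434 = 3105 mol/min.
N₂ fed = 3105 × 79/21 = 11680 mol/min.
Fuel reacted = 0.761 × 433 → ξ = 329.5 mol/min.
Outlet (n = n₀ + ν ξ):
  C₃H₈: 433 − 1(329.5) = 103.5
  O₂: 3105 − 5(329.5) = 1457
  N₂: 11680 (inert)
  CO₂: 0 + 3(329.5) = 988.5
  H₂O: 0 + 4(329.5) = 1318
Total out = 103.5 + 1457 + 11680 + 988.5 + 1318 = 15550 mol/min.

15500 mol/min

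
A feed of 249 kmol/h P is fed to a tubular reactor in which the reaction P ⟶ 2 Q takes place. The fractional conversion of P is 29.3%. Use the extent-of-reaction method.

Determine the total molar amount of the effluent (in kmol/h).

P reacted = 0.293 × 249 = 72.96 kmol/h; ν_P = −1, so ξ = 72.96/1 = 72.96 kmol/h.
Outlet amounts (n = n₀ + ν ξ):
  P: 249 − 1(72.96) = 176
  Q: 0 + 2(72.96) = 145.9
Total out = 176 + 145.9 = 322 kmol/h.

322 kmol/h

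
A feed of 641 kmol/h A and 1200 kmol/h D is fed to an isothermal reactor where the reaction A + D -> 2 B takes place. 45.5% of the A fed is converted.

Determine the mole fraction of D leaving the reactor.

A reacted = 0.455 × 641 = 291.7 kmol/h; ν_A = −1, so ξ = 291.7/1 = 291.7 kmol/h.
Outlet amounts (n = n₀ + ν ξ):
  A: 641 − 1(291.7) = 349.3
  D: 1200 − 1(291.7) = 908.3
  B: 0 + 2(291.7) = 583.3
Total out = 1841 kmol/h; y_D = 908.3 / 1841 = 0.4934.

0.493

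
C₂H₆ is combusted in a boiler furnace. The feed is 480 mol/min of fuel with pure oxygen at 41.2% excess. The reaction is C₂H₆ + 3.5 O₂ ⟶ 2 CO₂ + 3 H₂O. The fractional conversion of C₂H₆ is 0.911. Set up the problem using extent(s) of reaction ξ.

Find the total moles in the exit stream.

Stoichiometric O₂ = 3.5 × 480 = 1680 mol/min; O₂ fed = 1680 × 1.412 = 2372 mol/min.
Fuel reacted = 0.911 × 480 → ξ = 437.3 mol/min.
Outlet (n = n₀ + ν ξ):
  C₂H₆: 480 − 1(437.3) = 42.72
  O₂: 2372 − 3.5(437.3) = 841.7
  CO₂: 0 + 2(437.3) = 874.6
  H₂O: 0 + 3(437.3) = 1312
Total out = 42.72 + 841.7 + 874.6 + 1312 = 3071 mol/min.

3070 mol/min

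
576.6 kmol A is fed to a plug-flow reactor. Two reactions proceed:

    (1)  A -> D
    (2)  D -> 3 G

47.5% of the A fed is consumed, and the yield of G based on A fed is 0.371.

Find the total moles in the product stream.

Conversion of A: A consumed = 1ξ₁ = 0.475 × 576.6 → ξ₁ = 273.9 kmol.
Yield of G: 3ξ₂ / 576.6 = 0.371 → ξ₂ = 71.31 kmol.
Outlet amounts (n = n₀ + Σ ν·ξ):
  A: 576.6 − 1(273.9) = 302.7
  D: 0 + 1(273.9) − 1(71.31) = 202.6
  G: 0 + 3(71.31) = 213.9
Total out = 302.7 + 202.6 + 213.9 = 719.2 kmol.

719 kmol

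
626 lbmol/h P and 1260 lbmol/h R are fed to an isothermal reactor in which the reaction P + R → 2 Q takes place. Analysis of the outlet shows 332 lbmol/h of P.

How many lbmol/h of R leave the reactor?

For P: n = n₀ − 1ξ → 332 = 626 − 1ξ, giving ξ = 294 lbmol/h.
Outlet amounts (n = n₀ + ν ξ):
  P: 626 − 1(294) = 332
  R: 1260 − 1(294) = 966
  Q: 0 + 2(294) = 588

966 lbmol/h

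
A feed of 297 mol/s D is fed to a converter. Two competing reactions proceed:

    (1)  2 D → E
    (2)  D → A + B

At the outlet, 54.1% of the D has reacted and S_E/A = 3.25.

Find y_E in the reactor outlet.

0.28

Conversion of D: D consumed = 0.541 × 297 = 160.7 mol/s = 2ξ₁ + 1ξ₂.
Selectivity: 1ξ₁ / (1ξ₂) = 3.25 → ξ₁ = 3.25 ξ₂.
Substitute: (2·3.25 + 1) ξ₂ = 160.7 → ξ₂ = 21.42 mol/s, ξ₁ = 69.63 mol/s.
Outlet amounts (n = n₀ + Σ ν·ξ):
  D: 297 − 2(69.63) − 1(21.42) = 136.3
  E: 0 + 1(69.63) = 69.63
  A: 0 + 1(21.42) = 21.42
  B: 0 + 1(21.42) = 21.42
Total out = 248.8 mol/s; y_E = 69.63 / 248.8 = 0.2799.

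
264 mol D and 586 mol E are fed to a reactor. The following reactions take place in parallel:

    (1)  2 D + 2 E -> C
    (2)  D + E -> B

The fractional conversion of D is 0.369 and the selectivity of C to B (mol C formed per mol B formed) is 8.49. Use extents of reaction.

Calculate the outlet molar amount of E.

489 mol

Conversion of D: D consumed = 0.369 × 264 = 97.42 mol = 2ξ₁ + 1ξ₂.
Selectivity: 1ξ₁ / (1ξ₂) = 8.49 → ξ₁ = 8.49 ξ₂.
Substitute: (2·8.49 + 1) ξ₂ = 97.42 → ξ₂ = 5.418 mol, ξ₁ = 46 mol.
Outlet amounts (n = n₀ + Σ ν·ξ):
  D: 264 − 2(46) − 1(5.418) = 166.6
  E: 586 − 2(46) − 1(5.418) = 488.6
  C: 0 + 1(46) = 46
  B: 0 + 1(5.418) = 5.418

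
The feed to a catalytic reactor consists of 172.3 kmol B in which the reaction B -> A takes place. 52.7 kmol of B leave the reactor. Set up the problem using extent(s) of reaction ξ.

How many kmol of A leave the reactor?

120 kmol

For B: n = n₀ − 1ξ → 52.7 = 172.3 − 1ξ, giving ξ = 119.6 kmol.
Outlet amounts (n = n₀ + ν ξ):
  B: 172.3 − 1(119.6) = 52.7
  A: 0 + 1(119.6) = 119.6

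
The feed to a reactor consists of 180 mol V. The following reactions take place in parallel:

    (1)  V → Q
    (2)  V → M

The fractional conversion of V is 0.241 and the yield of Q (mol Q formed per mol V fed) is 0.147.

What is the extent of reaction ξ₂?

ξ₂ = 16.9 mol

Yield of Q: 1ξ₁ / 180 = 0.147 → ξ₁ = 26.46 mol.
Conversion of V: 1ξ₁ + 1ξ₂ = 0.241 × 180 = 43.38 → ξ₂ = 16.92 mol.
Outlet amounts (n = n₀ + Σ ν·ξ):
  V: 180 − 1(26.46) − 1(16.92) = 136.6
  Q: 0 + 1(26.46) = 26.46
  M: 0 + 1(16.92) = 16.92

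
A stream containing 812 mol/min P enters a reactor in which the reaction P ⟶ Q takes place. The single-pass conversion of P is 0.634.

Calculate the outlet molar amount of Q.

P reacted = 0.634 × 812 = 514.8 mol/min; ν_P = −1, so ξ = 514.8/1 = 514.8 mol/min.
Outlet amounts (n = n₀ + ν ξ):
  P: 812 − 1(514.8) = 297.2
  Q: 0 + 1(514.8) = 514.8

515 mol/min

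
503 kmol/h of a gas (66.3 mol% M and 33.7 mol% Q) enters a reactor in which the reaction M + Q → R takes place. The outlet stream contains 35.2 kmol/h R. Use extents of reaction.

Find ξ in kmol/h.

ξ = 35.2 kmol/h

For R: n = n₀ + 1ξ → 35.2 = 0 + 1ξ, giving ξ = 35.2 kmol/h.
Outlet amounts (n = n₀ + ν ξ):
  M: 333.5 − 1(35.2) = 298.3
  Q: 169.5 − 1(35.2) = 134.3
  R: 0 + 1(35.2) = 35.2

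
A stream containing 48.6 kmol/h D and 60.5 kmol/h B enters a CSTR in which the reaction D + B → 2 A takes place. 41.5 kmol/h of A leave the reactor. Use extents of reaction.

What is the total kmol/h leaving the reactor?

For A: n = n₀ + 2ξ → 41.5 = 0 + 2ξ, giving ξ = 20.75 kmol/h.
Outlet amounts (n = n₀ + ν ξ):
  D: 48.6 − 1(20.75) = 27.85
  B: 60.5 − 1(20.75) = 39.75
  A: 0 + 2(20.75) = 41.5
Total out = 27.85 + 39.75 + 41.5 = 109.1 kmol/h.

109 kmol/h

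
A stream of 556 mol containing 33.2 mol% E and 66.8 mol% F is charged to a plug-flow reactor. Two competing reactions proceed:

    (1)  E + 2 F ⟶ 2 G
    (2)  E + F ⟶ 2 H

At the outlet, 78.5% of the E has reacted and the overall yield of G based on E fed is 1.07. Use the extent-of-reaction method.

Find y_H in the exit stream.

0.202

Yield of G: 2ξ₁ / 184.6 = 1.07 → ξ₁ = 98.76 mol.
Conversion of E: 1ξ₁ + 1ξ₂ = 0.785 × 184.6 = 144.9 → ξ₂ = 46.15 mol.
Outlet amounts (n = n₀ + Σ ν·ξ):
  E: 184.6 − 1(98.76) − 1(46.15) = 39.69
  F: 371.4 − 2(98.76) − 1(46.15) = 127.7
  G: 0 + 2(98.76) = 197.5
  H: 0 + 2(46.15) = 92.3
Total out = 457.2 mol; y_H = 92.3 / 457.2 = 0.2019.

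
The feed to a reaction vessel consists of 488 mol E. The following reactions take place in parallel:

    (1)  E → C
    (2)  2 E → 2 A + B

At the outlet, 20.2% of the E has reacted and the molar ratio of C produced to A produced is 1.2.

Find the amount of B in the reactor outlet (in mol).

Conversion of E: E consumed = 0.202 × 488 = 98.58 mol = 1ξ₁ + 2ξ₂.
Selectivity: 1ξ₁ / (2ξ₂) = 1.2 → ξ₁ = 2.4 ξ₂.
Substitute: (1·2.4 + 2) ξ₂ = 98.58 → ξ₂ = 22.4 mol, ξ₁ = 53.77 mol.
Outlet amounts (n = n₀ + Σ ν·ξ):
  E: 488 − 1(53.77) − 2(22.4) = 389.4
  C: 0 + 1(53.77) = 53.77
  A: 0 + 2(22.4) = 44.81
  B: 0 + 1(22.4) = 22.4

22.4 mol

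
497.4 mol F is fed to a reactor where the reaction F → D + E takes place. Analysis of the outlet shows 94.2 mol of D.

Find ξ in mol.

ξ = 94.2 mol

For D: n = n₀ + 1ξ → 94.2 = 0 + 1ξ, giving ξ = 94.2 mol.
Outlet amounts (n = n₀ + ν ξ):
  F: 497.4 − 1(94.2) = 403.2
  D: 0 + 1(94.2) = 94.2
  E: 0 + 1(94.2) = 94.2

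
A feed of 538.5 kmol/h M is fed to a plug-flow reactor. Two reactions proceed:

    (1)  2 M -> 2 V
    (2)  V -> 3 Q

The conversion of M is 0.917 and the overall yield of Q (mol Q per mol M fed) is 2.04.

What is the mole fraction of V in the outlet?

0.1

Conversion of M: M consumed = 2ξ₁ = 0.917 × 538.5 → ξ₁ = 246.9 kmol/h.
Yield of Q: 3ξ₂ / 538.5 = 2.04 → ξ₂ = 366.2 kmol/h.
Outlet amounts (n = n₀ + Σ ν·ξ):
  M: 538.5 − 2(246.9) = 44.7
  V: 0 + 2(246.9) − 1(366.2) = 127.6
  Q: 0 + 3(366.2) = 1099
Total out = 1271 kmol/h; y_V = 127.6 / 1271 = 0.1004.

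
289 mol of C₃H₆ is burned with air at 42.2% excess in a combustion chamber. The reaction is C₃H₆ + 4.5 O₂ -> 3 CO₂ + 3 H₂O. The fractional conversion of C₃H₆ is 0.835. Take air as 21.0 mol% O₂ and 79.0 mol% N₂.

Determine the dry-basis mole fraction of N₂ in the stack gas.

0.819

Stoichiometric O₂ = 4.5 × 289 = 1300 mol; O₂ fed = 1300 × 1.422 = 1849 mol.
N₂ fed = 1849 × 79/21 = 6957 mol.
Fuel reacted = 0.835 × 289 → ξ = 241.3 mol.
Outlet (n = n₀ + ν ξ):
  C₃H₆: 289 − 1(241.3) = 47.69
  O₂: 1849 − 4.5(241.3) = 763.4
  N₂: 6957 (inert)
  CO₂: 0 + 3(241.3) = 723.9
  H₂O: 0 + 3(241.3) = 723.9
Dry total = 8492 mol; y_N₂ (dry) = 6957 / 8492 = 0.8192.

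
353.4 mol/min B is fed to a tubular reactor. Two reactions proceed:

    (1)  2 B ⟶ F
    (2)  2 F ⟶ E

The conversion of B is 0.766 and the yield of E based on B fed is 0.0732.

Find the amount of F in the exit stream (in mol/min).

Conversion of B: B consumed = 2ξ₁ = 0.766 × 353.4 → ξ₁ = 135.4 mol/min.
Yield of E: 1ξ₂ / 353.4 = 0.0732 → ξ₂ = 25.87 mol/min.
Outlet amounts (n = n₀ + Σ ν·ξ):
  B: 353.4 − 2(135.4) = 82.7
  F: 0 + 1(135.4) − 2(25.87) = 83.61
  E: 0 + 1(25.87) = 25.87

83.6 mol/min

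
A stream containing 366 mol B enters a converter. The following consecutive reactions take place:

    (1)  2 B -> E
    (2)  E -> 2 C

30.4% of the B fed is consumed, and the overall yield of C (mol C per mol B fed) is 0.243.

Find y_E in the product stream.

Conversion of B: B consumed = 2ξ₁ = 0.304 × 366 → ξ₁ = 55.63 mol.
Yield of C: 2ξ₂ / 366 = 0.243 → ξ₂ = 44.47 mol.
Outlet amounts (n = n₀ + Σ ν·ξ):
  B: 366 − 2(55.63) = 254.7
  E: 0 + 1(55.63) − 1(44.47) = 11.16
  C: 0 + 2(44.47) = 88.94
Total out = 354.8 mol; y_E = 11.16 / 354.8 = 0.03146.

0.0315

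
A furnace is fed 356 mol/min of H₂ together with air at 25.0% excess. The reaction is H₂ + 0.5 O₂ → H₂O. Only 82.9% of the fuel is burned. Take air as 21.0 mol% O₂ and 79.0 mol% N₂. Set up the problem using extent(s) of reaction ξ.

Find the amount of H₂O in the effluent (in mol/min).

Stoichiometric O₂ = 0.5 × 356 = 178 mol/min; O₂ fed = 178 × 1.250 = 222.5 mol/min.
N₂ fed = 222.5 × 79/21 = 837 mol/min.
Fuel reacted = 0.829 × 356 → ξ = 295.1 mol/min.
Outlet (n = n₀ + ν ξ):
  H₂: 356 − 1(295.1) = 60.88
  O₂: 222.5 − 0.5(295.1) = 74.94
  N₂: 837 (inert)
  H₂O: 0 + 1(295.1) = 295.1

295 mol/min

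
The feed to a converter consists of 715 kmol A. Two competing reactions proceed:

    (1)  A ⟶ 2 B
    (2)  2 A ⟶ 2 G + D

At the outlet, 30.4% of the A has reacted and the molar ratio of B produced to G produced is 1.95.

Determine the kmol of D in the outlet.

Conversion of A: A consumed = 0.304 × 715 = 217.4 kmol = 1ξ₁ + 2ξ₂.
Selectivity: 2ξ₁ / (2ξ₂) = 1.95 → ξ₁ = 1.95 ξ₂.
Substitute: (1·1.95 + 2) ξ₂ = 217.4 → ξ₂ = 55.03 kmol, ξ₁ = 107.3 kmol.
Outlet amounts (n = n₀ + Σ ν·ξ):
  A: 715 − 1(107.3) − 2(55.03) = 497.6
  B: 0 + 2(107.3) = 214.6
  G: 0 + 2(55.03) = 110.1
  D: 0 + 1(55.03) = 55.03

55 kmol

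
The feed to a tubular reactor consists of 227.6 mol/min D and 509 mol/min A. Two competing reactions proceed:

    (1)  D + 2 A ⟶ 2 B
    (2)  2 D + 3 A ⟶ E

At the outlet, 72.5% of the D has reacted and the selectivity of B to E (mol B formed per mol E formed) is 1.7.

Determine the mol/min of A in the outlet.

Conversion of D: D consumed = 0.725 × 227.6 = 165 mol/min = 1ξ₁ + 2ξ₂.
Selectivity: 2ξ₁ / (1ξ₂) = 1.7 → ξ₁ = 0.85 ξ₂.
Substitute: (1·0.85 + 2) ξ₂ = 165 → ξ₂ = 57.9 mol/min, ξ₁ = 49.21 mol/min.
Outlet amounts (n = n₀ + Σ ν·ξ):
  D: 227.6 − 1(49.21) − 2(57.9) = 62.59
  A: 509 − 2(49.21) − 3(57.9) = 236.9
  B: 0 + 2(49.21) = 98.43
  E: 0 + 1(57.9) = 57.9

237 mol/min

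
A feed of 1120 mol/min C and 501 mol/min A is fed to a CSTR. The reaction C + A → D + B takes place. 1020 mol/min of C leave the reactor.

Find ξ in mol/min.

For C: n = n₀ − 1ξ → 1020 = 1120 − 1ξ, giving ξ = 100 mol/min.
Outlet amounts (n = n₀ + ν ξ):
  C: 1120 − 1(100) = 1020
  A: 501 − 1(100) = 401
  D: 0 + 1(100) = 100
  B: 0 + 1(100) = 100

ξ = 100 mol/min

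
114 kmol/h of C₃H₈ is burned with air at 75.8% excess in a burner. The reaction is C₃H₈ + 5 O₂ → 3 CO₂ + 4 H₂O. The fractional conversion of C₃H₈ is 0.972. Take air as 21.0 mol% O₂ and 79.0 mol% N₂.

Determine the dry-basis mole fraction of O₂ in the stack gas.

0.0984

Stoichiometric O₂ = 5 × 114 = 570 kmol/h; O₂ fed = 570 × 1.758 = 1002 kmol/h.
N₂ fed = 1002 × 79/21 = 3770 kmol/h.
Fuel reacted = 0.972 × 114 → ξ = 110.8 kmol/h.
Outlet (n = n₀ + ν ξ):
  C₃H₈: 114 − 1(110.8) = 3.192
  O₂: 1002 − 5(110.8) = 448
  N₂: 3770 (inert)
  CO₂: 0 + 3(110.8) = 332.4
  H₂O: 0 + 4(110.8) = 443.2
Dry total = 4553 kmol/h; y_O₂ (dry) = 448 / 4553 = 0.09839.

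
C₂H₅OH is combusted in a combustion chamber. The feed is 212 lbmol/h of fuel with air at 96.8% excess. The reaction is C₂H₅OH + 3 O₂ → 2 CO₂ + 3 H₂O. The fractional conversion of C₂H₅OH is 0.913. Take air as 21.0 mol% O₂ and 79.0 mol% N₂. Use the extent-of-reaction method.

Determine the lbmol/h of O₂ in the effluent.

Stoichiometric O₂ = 3 × 212 = 636 lbmol/h; O₂ fed = 636 × 1.968 = 1252 lbmol/h.
N₂ fed = 1252 × 79/21 = 4709 lbmol/h.
Fuel reacted = 0.913 × 212 → ξ = 193.6 lbmol/h.
Outlet (n = n₀ + ν ξ):
  C₂H₅OH: 212 − 1(193.6) = 18.44
  O₂: 1252 − 3(193.6) = 671
  N₂: 4709 (inert)
  CO₂: 0 + 2(193.6) = 387.1
  H₂O: 0 + 3(193.6) = 580.7

671 lbmol/h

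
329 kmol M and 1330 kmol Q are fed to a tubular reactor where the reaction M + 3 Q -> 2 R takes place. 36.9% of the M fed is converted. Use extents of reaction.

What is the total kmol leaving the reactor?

M reacted = 0.369 × 329 = 121.4 kmol; ν_M = −1, so ξ = 121.4/1 = 121.4 kmol.
Outlet amounts (n = n₀ + ν ξ):
  M: 329 − 1(121.4) = 207.6
  Q: 1330 − 3(121.4) = 965.8
  R: 0 + 2(121.4) = 242.8
Total out = 207.6 + 965.8 + 242.8 = 1416 kmol.

1420 kmol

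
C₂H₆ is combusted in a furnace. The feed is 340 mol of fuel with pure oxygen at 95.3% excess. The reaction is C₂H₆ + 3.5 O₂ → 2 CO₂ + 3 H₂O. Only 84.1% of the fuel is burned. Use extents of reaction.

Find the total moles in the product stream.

Stoichiometric O₂ = 3.5 × 340 = 1190 mol; O₂ fed = 1190 × 1.953 = 2324 mol.
Fuel reacted = 0.841 × 340 → ξ = 285.9 mol.
Outlet (n = n₀ + ν ξ):
  C₂H₆: 340 − 1(285.9) = 54.06
  O₂: 2324 − 3.5(285.9) = 1323
  CO₂: 0 + 2(285.9) = 571.9
  H₂O: 0 + 3(285.9) = 857.8
Total out = 54.06 + 1323 + 571.9 + 857.8 = 2807 mol.

2810 mol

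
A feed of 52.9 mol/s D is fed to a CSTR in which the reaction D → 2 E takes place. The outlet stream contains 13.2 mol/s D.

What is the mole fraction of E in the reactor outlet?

For D: n = n₀ − 1ξ → 13.2 = 52.9 − 1ξ, giving ξ = 39.7 mol/s.
Outlet amounts (n = n₀ + ν ξ):
  D: 52.9 − 1(39.7) = 13.2
  E: 0 + 2(39.7) = 79.4
Total out = 92.6 mol/s; y_E = 79.4 / 92.6 = 0.8575.

0.857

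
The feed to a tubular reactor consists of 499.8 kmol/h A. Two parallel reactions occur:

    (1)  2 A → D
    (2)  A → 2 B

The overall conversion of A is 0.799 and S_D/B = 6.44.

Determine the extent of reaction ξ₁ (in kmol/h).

ξ₁ = 192 kmol/h

Conversion of A: A consumed = 0.799 × 499.8 = 399.3 kmol/h = 2ξ₁ + 1ξ₂.
Selectivity: 1ξ₁ / (2ξ₂) = 6.44 → ξ₁ = 12.88 ξ₂.
Substitute: (2·12.88 + 1) ξ₂ = 399.3 → ξ₂ = 14.92 kmol/h, ξ₁ = 192.2 kmol/h.
Outlet amounts (n = n₀ + Σ ν·ξ):
  A: 499.8 − 2(192.2) − 1(14.92) = 100.5
  D: 0 + 1(192.2) = 192.2
  B: 0 + 2(14.92) = 29.85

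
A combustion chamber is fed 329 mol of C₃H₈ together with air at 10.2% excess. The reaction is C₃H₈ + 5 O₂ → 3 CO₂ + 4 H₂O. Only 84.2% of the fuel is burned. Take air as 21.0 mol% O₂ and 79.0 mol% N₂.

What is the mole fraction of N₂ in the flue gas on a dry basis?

0.839

Stoichiometric O₂ = 5 × 329 = 1645 mol; O₂ fed = 1645 × 1.102 = 1813 mol.
N₂ fed = 1813 × 79/21 = 6820 mol.
Fuel reacted = 0.842 × 329 → ξ = 277 mol.
Outlet (n = n₀ + ν ξ):
  C₃H₈: 329 − 1(277) = 51.98
  O₂: 1813 − 5(277) = 427.7
  N₂: 6820 (inert)
  CO₂: 0 + 3(277) = 831.1
  H₂O: 0 + 4(277) = 1108
Dry total = 8130 mol; y_N₂ (dry) = 6820 / 8130 = 0.8388.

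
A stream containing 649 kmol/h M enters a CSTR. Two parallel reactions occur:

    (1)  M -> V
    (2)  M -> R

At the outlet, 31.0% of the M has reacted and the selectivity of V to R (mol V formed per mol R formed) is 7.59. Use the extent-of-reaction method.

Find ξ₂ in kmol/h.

Conversion of M: M consumed = 0.31 × 649 = 201.2 kmol/h = 1ξ₁ + 1ξ₂.
Selectivity: 1ξ₁ / (1ξ₂) = 7.59 → ξ₁ = 7.59 ξ₂.
Substitute: (1·7.59 + 1) ξ₂ = 201.2 → ξ₂ = 23.42 kmol/h, ξ₁ = 177.8 kmol/h.
Outlet amounts (n = n₀ + Σ ν·ξ):
  M: 649 − 1(177.8) − 1(23.42) = 447.8
  V: 0 + 1(177.8) = 177.8
  R: 0 + 1(23.42) = 23.42

ξ₂ = 23.4 kmol/h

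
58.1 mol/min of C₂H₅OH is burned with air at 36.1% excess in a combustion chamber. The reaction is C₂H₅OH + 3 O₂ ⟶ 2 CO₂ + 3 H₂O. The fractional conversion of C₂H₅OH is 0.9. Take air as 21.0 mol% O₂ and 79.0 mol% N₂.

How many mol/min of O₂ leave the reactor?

80.4 mol/min

Stoichiometric O₂ = 3 × 58.1 = 174.3 mol/min; O₂ fed = 174.3 × 1.361 = 237.2 mol/min.
N₂ fed = 237.2 × 79/21 = 892.4 mol/min.
Fuel reacted = 0.9 × 58.1 → ξ = 52.29 mol/min.
Outlet (n = n₀ + ν ξ):
  C₂H₅OH: 58.1 − 1(52.29) = 5.81
  O₂: 237.2 − 3(52.29) = 80.35
  N₂: 892.4 (inert)
  CO₂: 0 + 2(52.29) = 104.6
  H₂O: 0 + 3(52.29) = 156.9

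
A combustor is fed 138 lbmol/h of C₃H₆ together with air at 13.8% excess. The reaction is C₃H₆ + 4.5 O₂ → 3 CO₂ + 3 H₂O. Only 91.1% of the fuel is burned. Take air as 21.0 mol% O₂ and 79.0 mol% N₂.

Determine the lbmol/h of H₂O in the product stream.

Stoichiometric O₂ = 4.5 × 138 = 621 lbmol/h; O₂ fed = 621 × 1.138 = 706.7 lbmol/h.
N₂ fed = 706.7 × 79/21 = 2659 lbmol/h.
Fuel reacted = 0.911 × 138 → ξ = 125.7 lbmol/h.
Outlet (n = n₀ + ν ξ):
  C₃H₆: 138 − 1(125.7) = 12.28
  O₂: 706.7 − 4.5(125.7) = 141
  N₂: 2659 (inert)
  CO₂: 0 + 3(125.7) = 377.2
  H₂O: 0 + 3(125.7) = 377.2

377 lbmol/h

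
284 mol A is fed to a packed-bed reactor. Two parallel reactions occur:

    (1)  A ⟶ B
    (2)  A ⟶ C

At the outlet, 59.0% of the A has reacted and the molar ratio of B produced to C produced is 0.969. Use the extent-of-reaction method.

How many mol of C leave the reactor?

85.1 mol

Conversion of A: A consumed = 0.59 × 284 = 167.6 mol = 1ξ₁ + 1ξ₂.
Selectivity: 1ξ₁ / (1ξ₂) = 0.969 → ξ₁ = 0.969 ξ₂.
Substitute: (1·0.969 + 1) ξ₂ = 167.6 → ξ₂ = 85.1 mol, ξ₁ = 82.46 mol.
Outlet amounts (n = n₀ + Σ ν·ξ):
  A: 284 − 1(82.46) − 1(85.1) = 116.4
  B: 0 + 1(82.46) = 82.46
  C: 0 + 1(85.1) = 85.1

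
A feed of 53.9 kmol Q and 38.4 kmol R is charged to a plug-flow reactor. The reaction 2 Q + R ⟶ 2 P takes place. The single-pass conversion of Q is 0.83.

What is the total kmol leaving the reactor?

Q reacted = 0.83 × 53.9 = 44.74 kmol; ν_Q = −2, so ξ = 44.74/2 = 22.37 kmol.
Outlet amounts (n = n₀ + ν ξ):
  Q: 53.9 − 2(22.37) = 9.163
  R: 38.4 − 1(22.37) = 16.03
  P: 0 + 2(22.37) = 44.74
Total out = 9.163 + 16.03 + 44.74 = 69.93 kmol.

69.9 kmol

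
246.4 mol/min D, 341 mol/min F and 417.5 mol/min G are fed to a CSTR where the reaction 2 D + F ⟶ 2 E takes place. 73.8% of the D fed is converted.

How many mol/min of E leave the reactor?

182 mol/min

D reacted = 0.738 × 246.4 = 181.8 mol/min; ν_D = −2, so ξ = 181.8/2 = 90.92 mol/min.
Outlet amounts (n = n₀ + ν ξ):
  D: 246.4 − 2(90.92) = 64.56
  F: 341 − 1(90.92) = 250.1
  E: 0 + 2(90.92) = 181.8
  G: 417.5 (inert)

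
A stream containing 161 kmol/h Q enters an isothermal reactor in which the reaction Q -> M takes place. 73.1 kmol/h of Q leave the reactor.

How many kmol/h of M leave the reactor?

87.9 kmol/h

For Q: n = n₀ − 1ξ → 73.1 = 161 − 1ξ, giving ξ = 87.9 kmol/h.
Outlet amounts (n = n₀ + ν ξ):
  Q: 161 − 1(87.9) = 73.1
  M: 0 + 1(87.9) = 87.9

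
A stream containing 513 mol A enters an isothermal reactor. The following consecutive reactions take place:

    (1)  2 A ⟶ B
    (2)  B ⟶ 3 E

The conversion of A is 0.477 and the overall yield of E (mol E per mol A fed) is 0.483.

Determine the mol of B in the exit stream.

39.8 mol

Conversion of A: A consumed = 2ξ₁ = 0.477 × 513 → ξ₁ = 122.4 mol.
Yield of E: 3ξ₂ / 513 = 0.483 → ξ₂ = 82.59 mol.
Outlet amounts (n = n₀ + Σ ν·ξ):
  A: 513 − 2(122.4) = 268.3
  B: 0 + 1(122.4) − 1(82.59) = 39.76
  E: 0 + 3(82.59) = 247.8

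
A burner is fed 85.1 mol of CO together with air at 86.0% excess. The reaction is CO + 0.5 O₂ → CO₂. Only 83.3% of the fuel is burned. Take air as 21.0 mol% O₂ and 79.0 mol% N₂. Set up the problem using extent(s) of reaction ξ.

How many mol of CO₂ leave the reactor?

70.9 mol

Stoichiometric O₂ = 0.5 × 85.1 = 42.55 mol; O₂ fed = 42.55 × 1.860 = 79.14 mol.
N₂ fed = 79.14 × 79/21 = 297.7 mol.
Fuel reacted = 0.833 × 85.1 → ξ = 70.89 mol.
Outlet (n = n₀ + ν ξ):
  CO: 85.1 − 1(70.89) = 14.21
  O₂: 79.14 − 0.5(70.89) = 43.7
  N₂: 297.7 (inert)
  CO₂: 0 + 1(70.89) = 70.89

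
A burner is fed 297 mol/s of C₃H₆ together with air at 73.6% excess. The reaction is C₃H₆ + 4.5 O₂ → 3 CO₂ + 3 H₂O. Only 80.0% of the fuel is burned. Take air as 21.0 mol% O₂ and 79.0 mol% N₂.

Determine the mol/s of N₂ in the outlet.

8730 mol/s

Stoichiometric O₂ = 4.5 × 297 = 1336 mol/s; O₂ fed = 1336 × 1.736 = 2320 mol/s.
N₂ fed = 2320 × 79/21 = 8728 mol/s.
Fuel reacted = 0.8 × 297 → ξ = 237.6 mol/s.
Outlet (n = n₀ + ν ξ):
  C₃H₆: 297 − 1(237.6) = 59.4
  O₂: 2320 − 4.5(237.6) = 1251
  N₂: 8728 (inert)
  CO₂: 0 + 3(237.6) = 712.8
  H₂O: 0 + 3(237.6) = 712.8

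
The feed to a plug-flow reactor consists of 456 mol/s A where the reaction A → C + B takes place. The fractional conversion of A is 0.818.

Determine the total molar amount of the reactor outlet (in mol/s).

829 mol/s

A reacted = 0.818 × 456 = 373 mol/s; ν_A = −1, so ξ = 373/1 = 373 mol/s.
Outlet amounts (n = n₀ + ν ξ):
  A: 456 − 1(373) = 82.99
  C: 0 + 1(373) = 373
  B: 0 + 1(373) = 373
Total out = 82.99 + 373 + 373 = 829 mol/s.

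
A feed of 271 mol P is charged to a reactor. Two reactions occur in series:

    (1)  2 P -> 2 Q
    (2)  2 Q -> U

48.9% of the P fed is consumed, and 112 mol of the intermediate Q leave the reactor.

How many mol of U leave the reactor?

10.3 mol

Conversion of P: P consumed = 2ξ₁ = 0.489 × 271 → ξ₁ = 66.26 mol.
Q balance: n_Q = 0 + 2ξ₁ − 2ξ₂ = 112 → ξ₂ = (2·66.26 − 112)/2 = 10.26 mol.
Outlet amounts (n = n₀ + Σ ν·ξ):
  P: 271 − 2(66.26) = 138.5
  Q: 0 + 2(66.26) − 2(10.26) = 112
  U: 0 + 1(10.26) = 10.26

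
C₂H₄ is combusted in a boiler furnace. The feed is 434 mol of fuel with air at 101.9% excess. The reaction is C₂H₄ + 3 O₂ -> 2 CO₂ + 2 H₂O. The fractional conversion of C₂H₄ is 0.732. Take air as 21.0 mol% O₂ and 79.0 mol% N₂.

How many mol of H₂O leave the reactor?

635 mol

Stoichiometric O₂ = 3 × 434 = 1302 mol; O₂ fed = 1302 × 2.019 = 2629 mol.
N₂ fed = 2629 × 79/21 = 9889 mol.
Fuel reacted = 0.732 × 434 → ξ = 317.7 mol.
Outlet (n = n₀ + ν ξ):
  C₂H₄: 434 − 1(317.7) = 116.3
  O₂: 2629 − 3(317.7) = 1676
  N₂: 9889 (inert)
  CO₂: 0 + 2(317.7) = 635.4
  H₂O: 0 + 2(317.7) = 635.4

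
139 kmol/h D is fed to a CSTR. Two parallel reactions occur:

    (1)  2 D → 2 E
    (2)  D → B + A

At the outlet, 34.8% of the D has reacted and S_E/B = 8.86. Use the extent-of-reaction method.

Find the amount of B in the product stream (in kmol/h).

Conversion of D: D consumed = 0.348 × 139 = 48.37 kmol/h = 2ξ₁ + 1ξ₂.
Selectivity: 2ξ₁ / (1ξ₂) = 8.86 → ξ₁ = 4.43 ξ₂.
Substitute: (2·4.43 + 1) ξ₂ = 48.37 → ξ₂ = 4.906 kmol/h, ξ₁ = 21.73 kmol/h.
Outlet amounts (n = n₀ + Σ ν·ξ):
  D: 139 − 2(21.73) − 1(4.906) = 90.63
  E: 0 + 2(21.73) = 43.47
  B: 0 + 1(4.906) = 4.906
  A: 0 + 1(4.906) = 4.906

4.91 kmol/h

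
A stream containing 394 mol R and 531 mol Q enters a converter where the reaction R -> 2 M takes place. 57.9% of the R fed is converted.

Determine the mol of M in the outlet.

456 mol

R reacted = 0.579 × 394 = 228.1 mol; ν_R = −1, so ξ = 228.1/1 = 228.1 mol.
Outlet amounts (n = n₀ + ν ξ):
  R: 394 − 1(228.1) = 165.9
  M: 0 + 2(228.1) = 456.3
  Q: 531 (inert)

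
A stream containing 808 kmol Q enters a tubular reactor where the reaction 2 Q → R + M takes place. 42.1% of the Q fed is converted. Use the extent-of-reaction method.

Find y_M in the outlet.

0.21

Q reacted = 0.421 × 808 = 340.2 kmol; ν_Q = −2, so ξ = 340.2/2 = 170.1 kmol.
Outlet amounts (n = n₀ + ν ξ):
  Q: 808 − 2(170.1) = 467.8
  R: 0 + 1(170.1) = 170.1
  M: 0 + 1(170.1) = 170.1
Total out = 808 kmol; y_M = 170.1 / 808 = 0.2105.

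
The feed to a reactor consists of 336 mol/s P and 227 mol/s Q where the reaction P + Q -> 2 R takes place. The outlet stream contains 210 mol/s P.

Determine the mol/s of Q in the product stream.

For P: n = n₀ − 1ξ → 210 = 336 − 1ξ, giving ξ = 126 mol/s.
Outlet amounts (n = n₀ + ν ξ):
  P: 336 − 1(126) = 210
  Q: 227 − 1(126) = 101
  R: 0 + 2(126) = 252

101 mol/s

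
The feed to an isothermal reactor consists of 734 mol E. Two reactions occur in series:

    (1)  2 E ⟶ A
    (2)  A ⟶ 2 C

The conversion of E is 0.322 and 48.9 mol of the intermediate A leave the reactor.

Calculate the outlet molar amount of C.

Conversion of E: E consumed = 2ξ₁ = 0.322 × 734 → ξ₁ = 118.2 mol.
A balance: n_A = 0 + 1ξ₁ − 1ξ₂ = 48.9 → ξ₂ = (1·118.2 − 48.9)/1 = 69.27 mol.
Outlet amounts (n = n₀ + Σ ν·ξ):
  E: 734 − 2(118.2) = 497.7
  A: 0 + 1(118.2) − 1(69.27) = 48.9
  C: 0 + 2(69.27) = 138.5

139 mol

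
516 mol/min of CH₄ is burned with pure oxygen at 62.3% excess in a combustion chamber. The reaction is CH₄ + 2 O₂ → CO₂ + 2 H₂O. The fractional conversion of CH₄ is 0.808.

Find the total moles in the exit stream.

Stoichiometric O₂ = 2 × 516 = 1032 mol/min; O₂ fed = 1032 × 1.623 = 1675 mol/min.
Fuel reacted = 0.808 × 516 → ξ = 416.9 mol/min.
Outlet (n = n₀ + ν ξ):
  CH₄: 516 − 1(416.9) = 99.07
  O₂: 1675 − 2(416.9) = 841.1
  CO₂: 0 + 1(416.9) = 416.9
  H₂O: 0 + 2(416.9) = 833.9
Total out = 99.07 + 841.1 + 416.9 + 833.9 = 2191 mol/min.

2190 mol/min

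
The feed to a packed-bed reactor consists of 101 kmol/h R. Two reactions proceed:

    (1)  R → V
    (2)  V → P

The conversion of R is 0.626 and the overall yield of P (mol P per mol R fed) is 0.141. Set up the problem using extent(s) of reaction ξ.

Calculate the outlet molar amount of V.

49 kmol/h

Conversion of R: R consumed = 1ξ₁ = 0.626 × 101 → ξ₁ = 63.23 kmol/h.
Yield of P: 1ξ₂ / 101 = 0.141 → ξ₂ = 14.24 kmol/h.
Outlet amounts (n = n₀ + Σ ν·ξ):
  R: 101 − 1(63.23) = 37.77
  V: 0 + 1(63.23) − 1(14.24) = 48.98
  P: 0 + 1(14.24) = 14.24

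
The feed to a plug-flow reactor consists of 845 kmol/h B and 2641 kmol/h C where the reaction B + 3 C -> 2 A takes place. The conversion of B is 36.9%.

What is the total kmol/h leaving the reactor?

2860 kmol/h

B reacted = 0.369 × 845 = 311.8 kmol/h; ν_B = −1, so ξ = 311.8/1 = 311.8 kmol/h.
Outlet amounts (n = n₀ + ν ξ):
  B: 845 − 1(311.8) = 533.2
  C: 2641 − 3(311.8) = 1706
  A: 0 + 2(311.8) = 623.6
Total out = 533.2 + 1706 + 623.6 = 2862 kmol/h.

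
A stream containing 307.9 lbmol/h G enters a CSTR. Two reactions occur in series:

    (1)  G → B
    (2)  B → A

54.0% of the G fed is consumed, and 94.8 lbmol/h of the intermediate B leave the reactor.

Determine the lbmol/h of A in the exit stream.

Conversion of G: G consumed = 1ξ₁ = 0.54 × 307.9 → ξ₁ = 166.3 lbmol/h.
B balance: n_B = 0 + 1ξ₁ − 1ξ₂ = 94.8 → ξ₂ = (1·166.3 − 94.8)/1 = 71.47 lbmol/h.
Outlet amounts (n = n₀ + Σ ν·ξ):
  G: 307.9 − 1(166.3) = 141.6
  B: 0 + 1(166.3) − 1(71.47) = 94.8
  A: 0 + 1(71.47) = 71.47

71.5 lbmol/h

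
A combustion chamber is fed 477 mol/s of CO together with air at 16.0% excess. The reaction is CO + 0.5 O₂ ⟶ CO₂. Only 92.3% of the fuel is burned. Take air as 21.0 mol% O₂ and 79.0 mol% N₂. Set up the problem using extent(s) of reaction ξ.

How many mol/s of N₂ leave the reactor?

1040 mol/s

Stoichiometric O₂ = 0.5 × 477 = 238.5 mol/s; O₂ fed = 238.5 × 1.160 = 276.7 mol/s.
N₂ fed = 276.7 × 79/21 = 1041 mol/s.
Fuel reacted = 0.923 × 477 → ξ = 440.3 mol/s.
Outlet (n = n₀ + ν ξ):
  CO: 477 − 1(440.3) = 36.73
  O₂: 276.7 − 0.5(440.3) = 56.52
  N₂: 1041 (inert)
  CO₂: 0 + 1(440.3) = 440.3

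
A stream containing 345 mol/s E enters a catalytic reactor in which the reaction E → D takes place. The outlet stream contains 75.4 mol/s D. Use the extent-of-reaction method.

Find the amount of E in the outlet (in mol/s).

For D: n = n₀ + 1ξ → 75.4 = 0 + 1ξ, giving ξ = 75.4 mol/s.
Outlet amounts (n = n₀ + ν ξ):
  E: 345 − 1(75.4) = 269.6
  D: 0 + 1(75.4) = 75.4

270 mol/s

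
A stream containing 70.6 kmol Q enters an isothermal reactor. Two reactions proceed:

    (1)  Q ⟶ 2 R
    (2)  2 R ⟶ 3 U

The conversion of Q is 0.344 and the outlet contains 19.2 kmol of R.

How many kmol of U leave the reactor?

Conversion of Q: Q consumed = 1ξ₁ = 0.344 × 70.6 → ξ₁ = 24.29 kmol.
R balance: n_R = 0 + 2ξ₁ − 2ξ₂ = 19.2 → ξ₂ = (2·24.29 − 19.2)/2 = 14.69 kmol.
Outlet amounts (n = n₀ + Σ ν·ξ):
  Q: 70.6 − 1(24.29) = 46.31
  R: 0 + 2(24.29) − 2(14.69) = 19.2
  U: 0 + 3(14.69) = 44.06

44.1 kmol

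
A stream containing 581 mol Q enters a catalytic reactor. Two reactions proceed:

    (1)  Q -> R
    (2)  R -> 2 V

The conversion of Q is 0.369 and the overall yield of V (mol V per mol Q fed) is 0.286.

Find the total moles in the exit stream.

Conversion of Q: Q consumed = 1ξ₁ = 0.369 × 581 → ξ₁ = 214.4 mol.
Yield of V: 2ξ₂ / 581 = 0.286 → ξ₂ = 83.08 mol.
Outlet amounts (n = n₀ + Σ ν·ξ):
  Q: 581 − 1(214.4) = 366.6
  R: 0 + 1(214.4) − 1(83.08) = 131.3
  V: 0 + 2(83.08) = 166.2
Total out = 366.6 + 131.3 + 166.2 = 664.1 mol.

664 mol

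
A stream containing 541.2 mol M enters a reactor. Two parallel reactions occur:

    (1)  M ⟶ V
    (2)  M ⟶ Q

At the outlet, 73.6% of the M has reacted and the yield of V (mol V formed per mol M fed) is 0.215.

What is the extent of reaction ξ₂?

Yield of V: 1ξ₁ / 541.2 = 0.215 → ξ₁ = 116.4 mol.
Conversion of M: 1ξ₁ + 1ξ₂ = 0.736 × 541.2 = 398.3 → ξ₂ = 282 mol.
Outlet amounts (n = n₀ + Σ ν·ξ):
  M: 541.2 − 1(116.4) − 1(282) = 142.9
  V: 0 + 1(116.4) = 116.4
  Q: 0 + 1(282) = 282

ξ₂ = 282 mol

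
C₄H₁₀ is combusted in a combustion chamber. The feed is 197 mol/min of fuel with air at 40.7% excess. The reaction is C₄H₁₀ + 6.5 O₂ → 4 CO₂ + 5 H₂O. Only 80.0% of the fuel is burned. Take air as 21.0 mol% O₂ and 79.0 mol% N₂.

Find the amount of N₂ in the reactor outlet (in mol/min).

6780 mol/min

Stoichiometric O₂ = 6.5 × 197 = 1280 mol/min; O₂ fed = 1280 × 1.407 = 1802 mol/min.
N₂ fed = 1802 × 79/21 = 6778 mol/min.
Fuel reacted = 0.8 × 197 → ξ = 157.6 mol/min.
Outlet (n = n₀ + ν ξ):
  C₄H₁₀: 197 − 1(157.6) = 39.4
  O₂: 1802 − 6.5(157.6) = 777.3
  N₂: 6778 (inert)
  CO₂: 0 + 4(157.6) = 630.4
  H₂O: 0 + 5(157.6) = 788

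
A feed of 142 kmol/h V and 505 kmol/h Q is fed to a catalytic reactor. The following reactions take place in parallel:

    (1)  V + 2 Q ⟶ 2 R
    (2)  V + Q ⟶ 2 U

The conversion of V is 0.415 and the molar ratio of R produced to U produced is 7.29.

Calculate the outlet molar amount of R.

Conversion of V: V consumed = 0.415 × 142 = 58.93 kmol/h = 1ξ₁ + 1ξ₂.
Selectivity: 2ξ₁ / (2ξ₂) = 7.29 → ξ₁ = 7.29 ξ₂.
Substitute: (1·7.29 + 1) ξ₂ = 58.93 → ξ₂ = 7.109 kmol/h, ξ₁ = 51.82 kmol/h.
Outlet amounts (n = n₀ + Σ ν·ξ):
  V: 142 − 1(51.82) − 1(7.109) = 83.07
  Q: 505 − 2(51.82) − 1(7.109) = 394.2
  R: 0 + 2(51.82) = 103.6
  U: 0 + 2(7.109) = 14.22

104 kmol/h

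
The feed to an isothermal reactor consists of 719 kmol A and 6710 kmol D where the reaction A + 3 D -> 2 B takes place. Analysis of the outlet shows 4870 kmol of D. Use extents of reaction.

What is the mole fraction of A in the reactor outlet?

0.017

For D: n = n₀ − 3ξ → 4870 = 6710 − 3ξ, giving ξ = 613.3 kmol.
Outlet amounts (n = n₀ + ν ξ):
  A: 719 − 1(613.3) = 105.7
  D: 6710 − 3(613.3) = 4870
  B: 0 + 2(613.3) = 1227
Total out = 6202 kmol; y_A = 105.7 / 6202 = 0.01704.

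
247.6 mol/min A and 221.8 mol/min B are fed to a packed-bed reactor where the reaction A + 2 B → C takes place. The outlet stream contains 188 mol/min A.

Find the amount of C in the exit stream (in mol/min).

59.6 mol/min

For A: n = n₀ − 1ξ → 188 = 247.6 − 1ξ, giving ξ = 59.6 mol/min.
Outlet amounts (n = n₀ + ν ξ):
  A: 247.6 − 1(59.6) = 188
  B: 221.8 − 2(59.6) = 102.6
  C: 0 + 1(59.6) = 59.6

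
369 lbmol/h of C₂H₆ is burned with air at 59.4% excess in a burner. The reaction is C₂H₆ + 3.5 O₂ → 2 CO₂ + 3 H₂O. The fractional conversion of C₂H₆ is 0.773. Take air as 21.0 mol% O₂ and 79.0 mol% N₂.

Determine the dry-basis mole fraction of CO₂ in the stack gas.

Stoichiometric O₂ = 3.5 × 369 = 1292 lbmol/h; O₂ fed = 1292 × 1.594 = 2059 lbmol/h.
N₂ fed = 2059 × 79/21 = 7744 lbmol/h.
Fuel reacted = 0.773 × 369 → ξ = 285.2 lbmol/h.
Outlet (n = n₀ + ν ξ):
  C₂H₆: 369 − 1(285.2) = 83.76
  O₂: 2059 − 3.5(285.2) = 1060
  N₂: 7744 (inert)
  CO₂: 0 + 2(285.2) = 570.5
  H₂O: 0 + 3(285.2) = 855.7
Dry total = 9459 lbmol/h; y_CO₂ (dry) = 570.5 / 9459 = 0.06031.

0.0603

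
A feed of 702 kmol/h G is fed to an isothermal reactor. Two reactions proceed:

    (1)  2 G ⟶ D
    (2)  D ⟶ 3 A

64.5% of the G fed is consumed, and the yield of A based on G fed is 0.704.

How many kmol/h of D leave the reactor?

61.7 kmol/h

Conversion of G: G consumed = 2ξ₁ = 0.645 × 702 → ξ₁ = 226.4 kmol/h.
Yield of A: 3ξ₂ / 702 = 0.704 → ξ₂ = 164.7 kmol/h.
Outlet amounts (n = n₀ + Σ ν·ξ):
  G: 702 − 2(226.4) = 249.2
  D: 0 + 1(226.4) − 1(164.7) = 61.66
  A: 0 + 3(164.7) = 494.2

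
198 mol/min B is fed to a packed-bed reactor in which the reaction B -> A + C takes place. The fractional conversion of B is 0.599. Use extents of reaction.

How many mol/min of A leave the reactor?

B reacted = 0.599 × 198 = 118.6 mol/min; ν_B = −1, so ξ = 118.6/1 = 118.6 mol/min.
Outlet amounts (n = n₀ + ν ξ):
  B: 198 − 1(118.6) = 79.4
  A: 0 + 1(118.6) = 118.6
  C: 0 + 1(118.6) = 118.6

119 mol/min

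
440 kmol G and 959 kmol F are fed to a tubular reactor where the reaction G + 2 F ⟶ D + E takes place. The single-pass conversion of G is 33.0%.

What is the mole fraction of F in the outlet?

0.533

G reacted = 0.33 × 440 = 145.2 kmol; ν_G = −1, so ξ = 145.2/1 = 145.2 kmol.
Outlet amounts (n = n₀ + ν ξ):
  G: 440 − 1(145.2) = 294.8
  F: 959 − 2(145.2) = 668.6
  D: 0 + 1(145.2) = 145.2
  E: 0 + 1(145.2) = 145.2
Total out = 1254 kmol; y_F = 668.6 / 1254 = 0.5333.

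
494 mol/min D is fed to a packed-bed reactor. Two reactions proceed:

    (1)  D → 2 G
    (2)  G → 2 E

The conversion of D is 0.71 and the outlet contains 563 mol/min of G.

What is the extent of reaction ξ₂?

ξ₂ = 138 mol/min

Conversion of D: D consumed = 1ξ₁ = 0.71 × 494 → ξ₁ = 350.7 mol/min.
G balance: n_G = 0 + 2ξ₁ − 1ξ₂ = 563 → ξ₂ = (2·350.7 − 563)/1 = 138.5 mol/min.
Outlet amounts (n = n₀ + Σ ν·ξ):
  D: 494 − 1(350.7) = 143.3
  G: 0 + 2(350.7) − 1(138.5) = 563
  E: 0 + 2(138.5) = 277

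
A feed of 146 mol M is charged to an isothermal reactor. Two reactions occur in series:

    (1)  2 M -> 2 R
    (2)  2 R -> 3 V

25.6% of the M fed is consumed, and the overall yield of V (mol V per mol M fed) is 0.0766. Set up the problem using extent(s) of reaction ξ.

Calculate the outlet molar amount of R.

29.9 mol

Conversion of M: M consumed = 2ξ₁ = 0.256 × 146 → ξ₁ = 18.69 mol.
Yield of V: 3ξ₂ / 146 = 0.0766 → ξ₂ = 3.728 mol.
Outlet amounts (n = n₀ + Σ ν·ξ):
  M: 146 − 2(18.69) = 108.6
  R: 0 + 2(18.69) − 2(3.728) = 29.92
  V: 0 + 3(3.728) = 11.18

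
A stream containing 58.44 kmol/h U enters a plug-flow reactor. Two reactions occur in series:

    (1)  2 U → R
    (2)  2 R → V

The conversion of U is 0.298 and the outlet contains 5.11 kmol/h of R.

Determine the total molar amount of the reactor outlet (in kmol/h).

47.9 kmol/h

Conversion of U: U consumed = 2ξ₁ = 0.298 × 58.44 → ξ₁ = 8.708 kmol/h.
R balance: n_R = 0 + 1ξ₁ − 2ξ₂ = 5.11 → ξ₂ = (1·8.708 − 5.11)/2 = 1.799 kmol/h.
Outlet amounts (n = n₀ + Σ ν·ξ):
  U: 58.44 − 2(8.708) = 41.02
  R: 0 + 1(8.708) − 2(1.799) = 5.11
  V: 0 + 1(1.799) = 1.799
Total out = 41.02 + 5.11 + 1.799 = 47.93 kmol/h.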